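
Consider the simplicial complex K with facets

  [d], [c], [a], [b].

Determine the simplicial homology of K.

H_0 ≅ Z^4.

Order the vertices as a < b < c < d. Listing each simplex with vertices in this order, K has dimension 0 with simplices:

  0-simplices (4): a, b, c, d

Hence C_0 ≅ Z^4.

Now H_k = ker ∂_k / im ∂_{k+1}, so:

  H_0: rank C_0 − rank ∂_1 = 4 − 0 = 4, and there is no ∂_1, so H_0 = Z^4.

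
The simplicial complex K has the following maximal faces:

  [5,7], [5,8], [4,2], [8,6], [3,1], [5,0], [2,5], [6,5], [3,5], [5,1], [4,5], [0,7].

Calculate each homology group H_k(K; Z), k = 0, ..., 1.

H_0 ≅ Z,  H_1 ≅ Z^4.

K has 9 vertices, 12 edges.
rank ∂_0 = 0, rank ∂_1 = 8 ⇒ b_0 = 9 − 0 − 8 = 1; all invariant factors of ∂_1 are 1 so no torsion. So H_0 = Z.
rank ∂_1 = 8, rank ∂_2 = 0 ⇒ b_1 = 12 − 8 − 0 = 4. So H_1 = Z^4.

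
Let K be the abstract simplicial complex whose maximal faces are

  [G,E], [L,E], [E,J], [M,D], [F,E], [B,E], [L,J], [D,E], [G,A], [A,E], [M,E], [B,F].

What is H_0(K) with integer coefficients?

H_0 = Z.

Order the vertices as A < B < D < E < F < G < J < L < M. Listing each simplex with vertices in this order, K has dimension 1 with simplices:

  0-simplices (9): A, B, D, E, F, G, J, L, M
  1-simplices (12): AE, AG, BE, BF, DE, DM, EF, EG, EJ, EL, EM, JL

so the chain groups are C_0 ≅ Z^9, C_1 ≅ Z^12.

The boundary map ∂_1: C_1 → C_0 is given by ∂[p,q] = [q] − [p]. For instance
  ∂EG = G − E.
This gives a 9×12 integer matrix of rank 8; reducing to Smith normal form yields diagonal entries (1,1,1,1,1,1,1,1).

Computing H_k = (kernel of ∂_k) / (image of ∂_{k+1}):

  H_0: rank C_0 − rank ∂_1 = 9 − 8 = 1, and the invariant factors of ∂_1 are all 1, so H_0 ≅ Z.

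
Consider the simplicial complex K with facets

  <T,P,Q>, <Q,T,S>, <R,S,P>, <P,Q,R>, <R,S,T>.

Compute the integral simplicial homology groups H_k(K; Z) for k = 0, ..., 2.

We work with the vertex ordering P < Q < R < S < T. The simplices of K, each written with vertices in increasing order, are:

  0-simplices (5): P, Q, R, S, T
  1-simplices (10): PQ, PR, PS, PT, QR, QS, QT, RS, RT, ST
  2-simplices (5): PQR, PQT, PRS, QST, RST

so the chain groups are C_0 ≅ Z^5, C_1 ≅ Z^10, C_2 ≅ Z^5.

Boundary ∂_1: C_1 → C_0 maps an edge to its endpoints' difference, ∂[p,q] = q − p. For instance
  ∂ST = T − S.
The 5×10 boundary matrix has rank 4 and Smith normal form diag(1,1,1,1).

The boundary map ∂_2: C_2 → C_1 maps a triangle to the signed sum of its edges. For instance
  ∂QST = ST − QT + QS,
  ∂PQR = QR − PR + PQ.
The 10×5 boundary matrix has rank 5 and Smith normal form diag(1,1,1,1,1).

Computing H_k = (kernel of ∂_k) / (image of ∂_{k+1}):

  H_0: rank C_0 − rank ∂_1 = 5 − 4 = 1, and the invariant factors of ∂_1 are all 1, so H_0 ≅ Z.
  H_1: rank ker ∂_1 − rank ∂_2 = (10 − 4) − 5 = 1, and the invariant factors of ∂_2 are all 1, so H_1 ≅ Z.
  H_2: rank ker ∂_2 − rank ∂_3 = (5 − 5) − 0 = 0, and there is no ∂_3, so H_2 ≅ 0.

H_0 = Z,  H_1 = Z,  H_2 = 0.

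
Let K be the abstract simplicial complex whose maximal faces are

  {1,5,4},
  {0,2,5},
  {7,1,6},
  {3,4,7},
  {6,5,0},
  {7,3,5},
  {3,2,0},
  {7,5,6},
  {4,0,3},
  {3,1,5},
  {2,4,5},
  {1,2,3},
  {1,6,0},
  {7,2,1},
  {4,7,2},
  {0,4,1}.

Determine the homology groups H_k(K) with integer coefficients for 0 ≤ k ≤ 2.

H_0 ≅ Z,  H_1 ≅ Z^2,  H_2 ≅ Z.

Order the vertices as 0 < 1 < 2 < 3 < 4 < 5 < 6 < 7. Listing each simplex with vertices in this order, K has dimension 2 with simplices:

  0-simplices (8): [0], [1], [2], [3], [4], [5], [6], [7]
  1-simplices (24): (24 of them)
  2-simplices (16): [0,1,4], [0,1,6], [0,2,3], [0,2,5], [0,3,4], [0,5,6], [1,2,3], [1,2,7], [1,3,5], [1,4,5], [1,6,7], [2,4,5], [2,4,7], [3,4,7], [3,5,7], [5,6,7]

giving chain groups C_0 ≅ Z^8, C_1 ≅ Z^24, C_2 ≅ Z^16.

∂_1: C_1 → C_0 sends each edge [p,q] (with p < q) to q − p.
The resulting 8×24 matrix has rank 7, and its Smith normal form has invariant factors (1,1,1,1,1,1,1).

Boundary ∂_2: C_2 → C_1 sends each 2-simplex [p,q,r] to [q,r] − [p,r] + [p,q]. For instance
  ∂[0,1,6] = [1,6] − [0,6] + [0,1],
  ∂[1,4,5] = [4,5] − [1,5] + [1,4].
As a 24×16 matrix over Z this has rank 15, with invariant factors (1,1,1,1,1,1,1,1,1,1,1,1,1,1,1).

Reading off H_k = ker ∂_k / im ∂_{k+1}:

  H_0: rank C_0 − rank ∂_1 = 8 − 7 = 1, and the invariant factors of ∂_1 are all 1, so H_0 = Z.
  H_1: rank ker ∂_1 − rank ∂_2 = (24 − 7) − 15 = 2, and the invariant factors of ∂_2 are all 1, so H_1 = Z^2.
  H_2: rank ker ∂_2 − rank ∂_3 = (16 − 15) − 0 = 1, and there is no ∂_3, so H_2 = Z.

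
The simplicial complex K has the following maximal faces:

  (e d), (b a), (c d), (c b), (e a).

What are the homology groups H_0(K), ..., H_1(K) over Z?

H_0 ≅ Z,  H_1 ≅ Z.

Take the total order a < b < c < d < e on the vertex set. Then K (dimension 1) consists of the simplices:

  0-simplices (5): a, b, c, d, e
  1-simplices (5): ab, ae, bc, cd, de

Hence C_0 ≅ Z^5, C_1 ≅ Z^5.

∂_1: C_1 → C_0 maps an edge to its endpoints' difference, ∂[p,q] = q − p.
The resulting 5×5 matrix has rank 4, and its Smith normal form has invariant factors (1,1,1,1).

Computing H_k = (kernel of ∂_k) / (image of ∂_{k+1}):

  H_0: rank C_0 − rank ∂_1 = 5 − 4 = 1, and the invariant factors of ∂_1 are all 1, so H_0 ≅ Z.
  H_1: rank ker ∂_1 − rank ∂_2 = (5 − 4) − 0 = 1, and there is no ∂_2, so H_1 ≅ Z.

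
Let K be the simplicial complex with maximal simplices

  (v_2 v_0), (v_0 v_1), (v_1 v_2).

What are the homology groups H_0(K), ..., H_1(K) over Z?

H_0 = Z,  H_1 = Z.

Order the vertices as v_0 < v_1 < v_2. Listing each simplex with vertices in this order, K has dimension 1 with simplices:

  0-simplices (3): [v_0], [v_1], [v_2]
  1-simplices (3): [v_0,v_1], [v_0,v_2], [v_1,v_2]

so the chain groups are C_0 ≅ Z^3, C_1 ≅ Z^3.

The boundary map ∂_1: C_1 → C_0 sends each edge [p,q] (with p < q) to q − p.
As a 3×3 matrix over Z this has rank 2, with invariant factors (1,1).

From H_k ≅ ker(∂_k) / im(∂_{k+1}) we obtain:

  H_0: rank C_0 − rank ∂_1 = 3 − 2 = 1, and the invariant factors of ∂_1 are all 1, so H_0 ≅ Z.
  H_1: rank ker ∂_1 − rank ∂_2 = (3 − 2) − 0 = 1, and there is no ∂_2, so H_1 ≅ Z.

(K is a triangulation of the circle S^1.)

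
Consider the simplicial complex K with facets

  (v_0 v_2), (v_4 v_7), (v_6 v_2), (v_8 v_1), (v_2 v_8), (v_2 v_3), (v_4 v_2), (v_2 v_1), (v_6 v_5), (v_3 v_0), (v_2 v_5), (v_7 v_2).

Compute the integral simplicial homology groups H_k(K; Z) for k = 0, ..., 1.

Fix the vertex order v_0 < v_1 < v_2 < v_3 < v_4 < v_5 < v_6 < v_7 < v_8 and write every simplex with vertices in increasing order. Then dim K = 1 and the simplices of K are:

  0-simplices (9): [v_0], [v_1], [v_2], [v_3], [v_4], [v_5], [v_6], [v_7], [v_8]
  1-simplices (12): [v_0,v_2], [v_0,v_3], [v_1,v_2], [v_1,v_8], [v_2,v_3], [v_2,v_4], [v_2,v_5], [v_2,v_6], [v_2,v_7], [v_2,v_8], [v_4,v_7], [v_5,v_6]

so the chain groups are C_0 ≅ Z^9, C_1 ≅ Z^12.

Boundary ∂_1: C_1 → C_0 is given by ∂[p,q] = [q] − [p]. For instance
  ∂[v_2,v_5] = [v_5] − [v_2].
The 9×12 boundary matrix has rank 8 and Smith normal form diag(1,1,1,1,1,1,1,1).

Now H_k = ker ∂_k / im ∂_{k+1}, so:

  H_0: rank C_0 − rank ∂_1 = 9 − 8 = 1, and the invariant factors of ∂_1 are all 1, so H_0 = Z.
  H_1: rank ker ∂_1 − rank ∂_2 = (12 − 8) − 0 = 4, and there is no ∂_2, so H_1 = Z^4.

(K is a triangulation of a wedge of 4 circles.)

H_0 ≅ Z,  H_1 ≅ Z^4.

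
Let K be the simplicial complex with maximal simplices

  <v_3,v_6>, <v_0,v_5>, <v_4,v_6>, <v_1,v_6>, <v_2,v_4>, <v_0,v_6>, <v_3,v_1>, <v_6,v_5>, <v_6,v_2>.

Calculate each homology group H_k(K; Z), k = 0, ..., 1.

Order the vertices as v_0 < v_1 < v_2 < v_3 < v_4 < v_5 < v_6. Listing each simplex with vertices in this order, K has dimension 1 with simplices:

  0-simplices (7): [v_0], [v_1], [v_2], [v_3], [v_4], [v_5], [v_6]
  1-simplices (9): [v_0,v_5], [v_0,v_6], [v_1,v_3], [v_1,v_6], [v_2,v_4], [v_2,v_6], [v_3,v_6], [v_4,v_6], [v_5,v_6]

Hence C_0 ≅ Z^7, C_1 ≅ Z^9.

∂_1: C_1 → C_0 is given by ∂[p,q] = [q] − [p].
The 7×9 boundary matrix has rank 6 and Smith normal form diag(1,1,1,1,1,1).

Now H_k = ker ∂_k / im ∂_{k+1}, so:

  H_0: rank C_0 − rank ∂_1 = 7 − 6 = 1, and the invariant factors of ∂_1 are all 1, so H_0 = Z.
  H_1: rank ker ∂_1 − rank ∂_2 = (9 − 6) − 0 = 3, and there is no ∂_2, so H_1 = Z^3.

H_0 ≅ Z,  H_1 ≅ Z^3.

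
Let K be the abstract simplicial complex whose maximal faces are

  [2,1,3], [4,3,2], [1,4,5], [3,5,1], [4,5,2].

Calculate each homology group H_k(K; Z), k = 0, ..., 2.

H_0 = Z,  H_1 = Z,  H_2 = 0.

Order the vertices as 1 < 2 < 3 < 4 < 5. Listing each simplex with vertices in this order, K has dimension 2 with simplices:

  0-simplices (5): [1], [2], [3], [4], [5]
  1-simplices (10): [1,2], [1,3], [1,4], [1,5], [2,3], [2,4], [2,5], [3,4], [3,5], [4,5]
  2-simplices (5): [1,2,3], [1,3,5], [1,4,5], [2,3,4], [2,4,5]

giving chain groups C_0 ≅ Z^5, C_1 ≅ Z^10, C_2 ≅ Z^5.

∂_1: C_1 → C_0 is given by ∂[p,q] = [q] − [p].
As a 5×10 matrix over Z this has rank 4, with invariant factors (1,1,1,1).

∂_2: C_2 → C_1 sends each 2-simplex [p,q,r] to [q,r] − [p,r] + [p,q]. For instance
  ∂[1,4,5] = [4,5] − [1,5] + [1,4],
  ∂[2,4,5] = [4,5] − [2,5] + [2,4].
The resulting 10×5 matrix has rank 5, and its Smith normal form has invariant factors (1,1,1,1,1).

Reading off H_k = ker ∂_k / im ∂_{k+1}:

  H_0: rank C_0 − rank ∂_1 = 5 − 4 = 1, and the invariant factors of ∂_1 are all 1, so H_0 ≅ Z.
  H_1: rank ker ∂_1 − rank ∂_2 = (10 − 4) − 5 = 1, and the invariant factors of ∂_2 are all 1, so H_1 ≅ Z.
  H_2: rank ker ∂_2 − rank ∂_3 = (5 − 5) − 0 = 0, and there is no ∂_3, so H_2 ≅ 0.

(K is a triangulation of the Möbius band.)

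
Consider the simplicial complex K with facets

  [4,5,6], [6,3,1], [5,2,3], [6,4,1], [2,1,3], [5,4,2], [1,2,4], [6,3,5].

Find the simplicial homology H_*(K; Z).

Order the vertices as 1 < 2 < 3 < 4 < 5 < 6. Listing each simplex with vertices in this order, K has dimension 2 with simplices:

  0-simplices (6): [1], [2], [3], [4], [5], [6]
  1-simplices (12): [1,2], [1,3], [1,4], [1,6], [2,3], [2,4], [2,5], [3,5], [3,6], [4,5], [4,6], [5,6]
  2-simplices (8): [1,2,3], [1,2,4], [1,3,6], [1,4,6], [2,3,5], [2,4,5], [3,5,6], [4,5,6]

so the chain groups are C_0 ≅ Z^6, C_1 ≅ Z^12, C_2 ≅ Z^8.

∂_1: C_1 → C_0 is given by ∂[p,q] = [q] − [p]. For instance
  ∂[1,6] = [6] − [1].
As a 6×12 matrix over Z this has rank 5, with invariant factors (1,1,1,1,1).

∂_2: C_2 → C_1 maps a triangle to the signed sum of its edges. For instance
  ∂[1,4,6] = [4,6] − [1,6] + [1,4],
  ∂[1,2,4] = [2,4] − [1,4] + [1,2].
This gives a 12×8 integer matrix of rank 7; reducing to Smith normal form yields diagonal entries (1,1,1,1,1,1,1).

Now H_k = ker ∂_k / im ∂_{k+1}, so:

  H_0: rank C_0 − rank ∂_1 = 6 − 5 = 1, and the invariant factors of ∂_1 are all 1, so H_0 ≅ Z.
  H_1: rank ker ∂_1 − rank ∂_2 = (12 − 5) − 7 = 0, and the invariant factors of ∂_2 are all 1, so H_1 ≅ 0.
  H_2: rank ker ∂_2 − rank ∂_3 = (8 − 7) − 0 = 1, and there is no ∂_3, so H_2 ≅ Z.

H_0 ≅ Z,  H_1 = 0,  H_2 ≅ Z.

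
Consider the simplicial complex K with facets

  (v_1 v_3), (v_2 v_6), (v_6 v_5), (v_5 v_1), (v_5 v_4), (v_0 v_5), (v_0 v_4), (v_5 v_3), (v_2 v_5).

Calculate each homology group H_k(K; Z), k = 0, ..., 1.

H_0 ≅ Z,  H_1 ≅ Z^3.

K has 7 vertices, 9 edges.
rank ∂_0 = 0, rank ∂_1 = 6 ⇒ b_0 = 7 − 0 − 6 = 1; all invariant factors of ∂_1 are 1 so no torsion. So H_0 ≅ Z.
rank ∂_1 = 6, rank ∂_2 = 0 ⇒ b_1 = 9 − 6 − 0 = 3. So H_1 ≅ Z^3.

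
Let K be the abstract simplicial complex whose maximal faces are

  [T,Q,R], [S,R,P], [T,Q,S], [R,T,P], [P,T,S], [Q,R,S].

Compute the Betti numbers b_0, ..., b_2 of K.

Fix the vertex order P < Q < R < S < T and write every simplex with vertices in increasing order. Then dim K = 2 and the simplices of K are:

  0-simplices (5): P, Q, R, S, T
  1-simplices (9): PR, PS, PT, QR, QS, QT, RS, RT, ST
  2-simplices (6): PRS, PRT, PST, QRS, QRT, QST

Hence C_0 ≅ Z^5, C_1 ≅ Z^9, C_2 ≅ Z^6.

Boundary ∂_1: C_1 → C_0 maps an edge to its endpoints' difference, ∂[p,q] = q − p. For instance
  ∂PT = T − P.
The resulting 5×9 matrix has rank 4, and its Smith normal form has invariant factors (1,1,1,1).

The boundary map ∂_2: C_2 → C_1 acts by ∂[p,q,r] = [q,r] − [p,r] + [p,q]. For instance
  ∂QRS = RS − QS + QR,
  ∂QST = ST − QT + QS.
As a 9×6 matrix over Z this has rank 5, with invariant factors (1,1,1,1,1).

From H_k ≅ ker(∂_k) / im(∂_{k+1}) we obtain:

  H_0: rank C_0 − rank ∂_1 = 5 − 4 = 1, and the invariant factors of ∂_1 are all 1, so H_0 = Z.
  H_1: rank ker ∂_1 − rank ∂_2 = (9 − 4) − 5 = 0, and the invariant factors of ∂_2 are all 1, so H_1 = 0.
  H_2: rank ker ∂_2 − rank ∂_3 = (6 − 5) − 0 = 1, and there is no ∂_3, so H_2 = Z.

Hence the Betti numbers are b_0 = 1, b_1 = 0, b_2 = 1.

b_0 = 1, b_1 = 0, b_2 = 1.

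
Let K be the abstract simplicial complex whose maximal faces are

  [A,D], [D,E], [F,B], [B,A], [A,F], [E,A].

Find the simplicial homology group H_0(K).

H_0 = Z.

K has 5 vertices, 6 edges.
rank ∂_0 = 0, rank ∂_1 = 4 ⇒ b_0 = 5 − 0 − 4 = 1; all invariant factors of ∂_1 are 1 so no torsion. So H_0 = Z.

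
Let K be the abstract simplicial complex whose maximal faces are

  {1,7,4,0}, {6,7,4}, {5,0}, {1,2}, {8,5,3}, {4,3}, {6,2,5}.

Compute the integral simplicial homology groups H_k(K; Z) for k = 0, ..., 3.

We work with the vertex ordering 0 < 1 < 2 < 3 < 4 < 5 < 6 < 7 < 8. The simplices of K, each written with vertices in increasing order, are:

  0-simplices (9): [0], [1], [2], [3], [4], [5], [6], [7], [8]
  1-simplices (17): [0,1], [0,4], [0,5], [0,7], [1,2], [1,4], [1,7], [2,5], [2,6], [3,4], [3,5], [3,8], [4,6], [4,7], [5,6], [5,8], [6,7]
  2-simplices (7): [0,1,4], [0,1,7], [0,4,7], [1,4,7], [2,5,6], [3,5,8], [4,6,7]
  3-simplices (1): [0,1,4,7]

so the chain groups are C_0 ≅ Z^9, C_1 ≅ Z^17, C_2 ≅ Z^7, C_3 ≅ Z^1.

Boundary ∂_1: C_1 → C_0 is given by ∂[p,q] = [q] − [p].
This gives a 9×17 integer matrix of rank 8; reducing to Smith normal form yields diagonal entries (1,1,1,1,1,1,1,1).

The boundary map ∂_2: C_2 → C_1 acts by ∂[p,q,r] = [q,r] − [p,r] + [p,q]. For instance
  ∂[2,5,6] = [5,6] − [2,6] + [2,5],
  ∂[0,1,7] = [1,7] − [0,7] + [0,1].
The resulting 17×7 matrix has rank 6, and its Smith normal form has invariant factors (1,1,1,1,1,1).

∂_3: C_3 → C_2 sends each 3-simplex σ to the alternating sum Σ_i (−1)^i (σ with its i-th vertex removed). For instance
  ∂[0,1,4,7] = [1,4,7] − [0,4,7] + [0,1,7] − [0,1,4].
As a 7×1 matrix over Z this has rank 1, with invariant factors (1).

Now H_k = ker ∂_k / im ∂_{k+1}, so:

  H_0: rank C_0 − rank ∂_1 = 9 − 8 = 1, and the invariant factors of ∂_1 are all 1, so H_0 ≅ Z.
  H_1: rank ker ∂_1 − rank ∂_2 = (17 − 8) − 6 = 3, and the invariant factors of ∂_2 are all 1, so H_1 ≅ Z^3.
  H_2: rank ker ∂_2 − rank ∂_3 = (7 − 6) − 1 = 0, and the invariant factors of ∂_3 are all 1, so H_2 ≅ 0.
  H_3: rank ker ∂_3 − rank ∂_4 = (1 − 1) − 0 = 0, and there is no ∂_4, so H_3 ≅ 0.

H_0 = Z,  H_1 = Z^3,  H_2 = 0,  H_3 = 0.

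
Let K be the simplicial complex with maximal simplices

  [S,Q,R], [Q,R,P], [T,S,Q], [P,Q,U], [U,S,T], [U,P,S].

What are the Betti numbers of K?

Order the vertices as P < Q < R < S < T < U. Listing each simplex with vertices in this order, K has dimension 2 with simplices:

  0-simplices (6): P, Q, R, S, T, U
  1-simplices (12): PQ, PR, PS, PU, QR, QS, QT, QU, RS, ST, SU, TU
  2-simplices (6): PQR, PQU, PSU, QRS, QST, STU

giving chain groups C_0 ≅ Z^6, C_1 ≅ Z^12, C_2 ≅ Z^6.

The boundary map ∂_1: C_1 → C_0 maps an edge to its endpoints' difference, ∂[p,q] = q − p.
This gives a 6×12 integer matrix of rank 5; reducing to Smith normal form yields diagonal entries (1,1,1,1,1).

∂_2: C_2 → C_1 acts by ∂[p,q,r] = [q,r] − [p,r] + [p,q]. For instance
  ∂PQR = QR − PR + PQ,
  ∂STU = TU − SU + ST.
The 12×6 boundary matrix has rank 6 and Smith normal form diag(1,1,1,1,1,1).

Reading off H_k = ker ∂_k / im ∂_{k+1}:

  H_0: rank C_0 − rank ∂_1 = 6 − 5 = 1, and the invariant factors of ∂_1 are all 1, so H_0 ≅ Z.
  H_1: rank ker ∂_1 − rank ∂_2 = (12 − 5) − 6 = 1, and the invariant factors of ∂_2 are all 1, so H_1 ≅ Z.
  H_2: rank ker ∂_2 − rank ∂_3 = (6 − 6) − 0 = 0, and there is no ∂_3, so H_2 ≅ 0.

Hence the Betti numbers are b_0 = 1, b_1 = 1, b_2 = 0.

b_0 = 1, b_1 = 1, b_2 = 0.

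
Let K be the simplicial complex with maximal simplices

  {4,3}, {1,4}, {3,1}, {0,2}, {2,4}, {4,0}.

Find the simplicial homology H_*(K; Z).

We work with the vertex ordering 0 < 1 < 2 < 3 < 4. The simplices of K, each written with vertices in increasing order, are:

  0-simplices (5): [0], [1], [2], [3], [4]
  1-simplices (6): [0,2], [0,4], [1,3], [1,4], [2,4], [3,4]

Hence C_0 ≅ Z^5, C_1 ≅ Z^6.

Boundary ∂_1: C_1 → C_0 sends each edge [p,q] (with p < q) to q − p. For instance
  ∂[1,3] = [3] − [1].
This gives a 5×6 integer matrix of rank 4; reducing to Smith normal form yields diagonal entries (1,1,1,1).

From H_k ≅ ker(∂_k) / im(∂_{k+1}) we obtain:

  H_0: rank C_0 − rank ∂_1 = 5 − 4 = 1, and the invariant factors of ∂_1 are all 1, so H_0 = Z.
  H_1: rank ker ∂_1 − rank ∂_2 = (6 − 4) − 0 = 2, and there is no ∂_2, so H_1 = Z^2.

As a check, the Euler characteristic is 5 − 6 = -1, which agrees with 1 − 2 = -1.

H_0 = Z,  H_1 = Z^2.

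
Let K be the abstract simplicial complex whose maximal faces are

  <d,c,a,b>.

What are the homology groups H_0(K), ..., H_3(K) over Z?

Fix the vertex order a < b < c < d and write every simplex with vertices in increasing order. Then dim K = 3 and the simplices of K are:

  0-simplices (4): a, b, c, d
  1-simplices (6): ab, ac, ad, bc, bd, cd
  2-simplices (4): abc, abd, acd, bcd
  3-simplices (1): abcd

giving chain groups C_0 ≅ Z^4, C_1 ≅ Z^6, C_2 ≅ Z^4, C_3 ≅ Z^1.

Boundary ∂_1: C_1 → C_0 maps an edge to its endpoints' difference, ∂[p,q] = q − p. For instance
  ∂bc = c − b.
The 4×6 boundary matrix has rank 3 and Smith normal form diag(1,1,1).

Boundary ∂_2: C_2 → C_1 acts by ∂[p,q,r] = [q,r] − [p,r] + [p,q]. For instance
  ∂bcd = cd − bd + bc,
  ∂acd = cd − ad + ac.
As a 6×4 matrix over Z this has rank 3, with invariant factors (1,1,1).

∂_3: C_3 → C_2 sends each 3-simplex σ to the alternating sum Σ_i (−1)^i (σ with its i-th vertex removed). For instance
  ∂abcd = bcd − acd + abd − abc.
The 4×1 boundary matrix has rank 1 and Smith normal form diag(1).

From H_k ≅ ker(∂_k) / im(∂_{k+1}) we obtain:

  H_0: rank C_0 − rank ∂_1 = 4 − 3 = 1, and the invariant factors of ∂_1 are all 1, so H_0 = Z.
  H_1: rank ker ∂_1 − rank ∂_2 = (6 − 3) − 3 = 0, and the invariant factors of ∂_2 are all 1, so H_1 = 0.
  H_2: rank ker ∂_2 − rank ∂_3 = (4 − 3) − 1 = 0, and the invariant factors of ∂_3 are all 1, so H_2 = 0.
  H_3: rank ker ∂_3 − rank ∂_4 = (1 − 1) − 0 = 0, and there is no ∂_4, so H_3 = 0.

H_0 ≅ Z,  H_1 = 0,  H_2 = 0,  H_3 = 0.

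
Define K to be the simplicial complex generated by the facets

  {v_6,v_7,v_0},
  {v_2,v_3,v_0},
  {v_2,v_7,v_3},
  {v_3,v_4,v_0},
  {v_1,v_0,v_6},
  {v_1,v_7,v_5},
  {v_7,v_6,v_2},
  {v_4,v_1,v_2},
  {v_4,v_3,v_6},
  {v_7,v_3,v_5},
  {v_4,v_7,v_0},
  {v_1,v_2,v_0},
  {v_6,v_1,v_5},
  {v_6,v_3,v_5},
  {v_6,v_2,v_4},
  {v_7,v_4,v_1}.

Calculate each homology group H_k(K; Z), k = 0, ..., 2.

Order the vertices as v_0 < v_1 < v_2 < v_3 < v_4 < v_5 < v_6 < v_7. Listing each simplex with vertices in this order, K has dimension 2 with simplices:

  0-simplices (8): [v_0], [v_1], [v_2], [v_3], [v_4], [v_5], [v_6], [v_7]
  1-simplices (24): (24 of them)
  2-simplices (16): (16 of them)

Hence C_0 ≅ Z^8, C_1 ≅ Z^24, C_2 ≅ Z^16.

∂_1: C_1 → C_0 is given by ∂[p,q] = [q] − [p]. For instance
  ∂[v_1,v_6] = [v_6] − [v_1].
This gives a 8×24 integer matrix of rank 7; reducing to Smith normal form yields diagonal entries (1,1,1,1,1,1,1).

Boundary ∂_2: C_2 → C_1 maps a triangle to the signed sum of its edges. For instance
  ∂[v_3,v_4,v_6] = [v_4,v_6] − [v_3,v_6] + [v_3,v_4],
  ∂[v_2,v_4,v_6] = [v_4,v_6] − [v_2,v_6] + [v_2,v_4].
This gives a 24×16 integer matrix of rank 15; reducing to Smith normal form yields diagonal entries (1,1,1,1,1,1,1,1,1,1,1,1,1,1,1).

From H_k ≅ ker(∂_k) / im(∂_{k+1}) we obtain:

  H_0: rank C_0 − rank ∂_1 = 8 − 7 = 1, and the invariant factors of ∂_1 are all 1, so H_0 = Z.
  H_1: rank ker ∂_1 − rank ∂_2 = (24 − 7) − 15 = 2, and the invariant factors of ∂_2 are all 1, so H_1 = Z^2.
  H_2: rank ker ∂_2 − rank ∂_3 = (16 − 15) − 0 = 1, and there is no ∂_3, so H_2 = Z.

H_0 = Z,  H_1 = Z^2,  H_2 = Z.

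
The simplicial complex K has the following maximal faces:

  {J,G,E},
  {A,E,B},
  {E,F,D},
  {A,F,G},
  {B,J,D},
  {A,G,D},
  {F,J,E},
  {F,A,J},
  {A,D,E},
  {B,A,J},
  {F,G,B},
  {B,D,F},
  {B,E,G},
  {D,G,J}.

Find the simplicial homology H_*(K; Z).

H_0 = Z,  H_1 = Z^2,  H_2 = Z.

K has 7 vertices, 21 edges, 14 triangles.
rank ∂_0 = 0, rank ∂_1 = 6 ⇒ b_0 = 7 − 0 − 6 = 1; all invariant factors of ∂_1 are 1 so no torsion. So H_0 = Z.
rank ∂_1 = 6, rank ∂_2 = 13 ⇒ b_1 = 21 − 6 − 13 = 2; all invariant factors of ∂_2 are 1 so no torsion. So H_1 = Z^2.
rank ∂_2 = 13, rank ∂_3 = 0 ⇒ b_2 = 14 − 13 − 0 = 1. So H_2 = Z.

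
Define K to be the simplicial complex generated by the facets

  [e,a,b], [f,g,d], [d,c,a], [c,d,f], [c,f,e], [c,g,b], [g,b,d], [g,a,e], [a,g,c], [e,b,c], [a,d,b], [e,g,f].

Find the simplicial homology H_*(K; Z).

We work with the vertex ordering a < b < c < d < e < f < g. The simplices of K, each written with vertices in increasing order, are:

  0-simplices (7): a, b, c, d, e, f, g
  1-simplices (18): ab, ac, ad, ae, ag, bc, bd, be, bg, cd, ce, cf, cg, df, dg, ef, eg, fg
  2-simplices (12): abd, abe, acd, acg, aeg, bce, bcg, bdg, cdf, cef, dfg, efg

Hence C_0 ≅ Z^7, C_1 ≅ Z^18, C_2 ≅ Z^12.

The boundary map ∂_1: C_1 → C_0 is given by ∂[p,q] = [q] − [p].
As a 7×18 matrix over Z this has rank 6, with invariant factors (1,1,1,1,1,1).

Boundary ∂_2: C_2 → C_1 acts by ∂[p,q,r] = [q,r] − [p,r] + [p,q]. For instance
  ∂abd = bd − ad + ab,
  ∂acd = cd − ad + ac.
The 18×12 boundary matrix has rank 12 and Smith normal form diag(1,1,1,1,1,1,1,1,1,1,1,2).

From H_k ≅ ker(∂_k) / im(∂_{k+1}) we obtain:

  H_0: rank C_0 − rank ∂_1 = 7 − 6 = 1, and the invariant factors of ∂_1 are all 1, so H_0 ≅ Z.
  H_1: rank ker ∂_1 − rank ∂_2 = (18 − 6) − 12 = 0, and ∂_2 has invariant factor 2 > 1, so H_1 ≅ Z_2.
  H_2: rank ker ∂_2 − rank ∂_3 = (12 − 12) − 0 = 0, and there is no ∂_3, so H_2 ≅ 0.

H_0 ≅ Z,  H_1 ≅ Z_2,  H_2 = 0.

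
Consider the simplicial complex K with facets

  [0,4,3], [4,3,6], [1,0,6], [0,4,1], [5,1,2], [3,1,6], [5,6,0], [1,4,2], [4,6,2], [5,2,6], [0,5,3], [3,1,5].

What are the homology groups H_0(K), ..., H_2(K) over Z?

K has 7 vertices, 18 edges, 12 triangles.
rank ∂_0 = 0, rank ∂_1 = 6 ⇒ b_0 = 7 − 0 − 6 = 1; all invariant factors of ∂_1 are 1 so no torsion. So H_0 = Z.
rank ∂_1 = 6, rank ∂_2 = 12 ⇒ b_1 = 18 − 6 − 12 = 0; ∂_2 has invariant factor(s) [2] giving torsion. So H_1 = Z_2.
rank ∂_2 = 12, rank ∂_3 = 0 ⇒ b_2 = 12 − 12 − 0 = 0. So H_2 = 0.

H_0 ≅ Z,  H_1 ≅ Z_2,  H_2 = 0.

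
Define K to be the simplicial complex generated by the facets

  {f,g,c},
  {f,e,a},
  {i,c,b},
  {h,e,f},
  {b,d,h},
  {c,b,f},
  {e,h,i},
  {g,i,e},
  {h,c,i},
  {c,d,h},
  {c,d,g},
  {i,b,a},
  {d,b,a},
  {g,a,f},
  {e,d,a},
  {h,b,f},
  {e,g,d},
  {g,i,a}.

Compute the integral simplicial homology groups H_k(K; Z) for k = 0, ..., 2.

H_0 = Z,  H_1 = Z ⊕ Z/2,  H_2 = 0.

Order the vertices as a < b < c < d < e < f < g < h < i. Listing each simplex with vertices in this order, K has dimension 2 with simplices:

  0-simplices (9): a, b, c, d, e, f, g, h, i
  1-simplices (27): ab, ad, ae, af, ag, ai, bc, bd, bf, bh, bi, cd, cf, cg, ch, ci, de, dg, dh, ef, eg, eh, ei, fg, fh, gi, hi
  2-simplices (18): abd, abi, ade, aef, afg, agi, bcf, bci, bdh, bfh, cdg, cdh, cfg, chi, deg, efh, egi, ehi

so the chain groups are C_0 ≅ Z^9, C_1 ≅ Z^27, C_2 ≅ Z^18.

The boundary map ∂_1: C_1 → C_0 maps an edge to its endpoints' difference, ∂[p,q] = q − p. For instance
  ∂eg = g − e.
The 9×27 boundary matrix has rank 8 and Smith normal form diag(1,1,1,1,1,1,1,1).

∂_2: C_2 → C_1 acts by ∂[p,q,r] = [q,r] − [p,r] + [p,q]. For instance
  ∂bci = ci − bi + bc,
  ∂cdg = dg − cg + cd.
The resulting 27×18 matrix has rank 18, and its Smith normal form has invariant factors (1,1,1,1,1,1,1,1,1,1,1,1,1,1,1,1,1,2).

Now H_k = ker ∂_k / im ∂_{k+1}, so:

  H_0: rank C_0 − rank ∂_1 = 9 − 8 = 1, and the invariant factors of ∂_1 are all 1, so H_0 = Z.
  H_1: rank ker ∂_1 − rank ∂_2 = (27 − 8) − 18 = 1, and ∂_2 has invariant factor 2 > 1, so H_1 = Z ⊕ Z/2.
  H_2: rank ker ∂_2 − rank ∂_3 = (18 − 18) − 0 = 0, and there is no ∂_3, so H_2 = 0.

(K is a triangulation of the Klein bottle.)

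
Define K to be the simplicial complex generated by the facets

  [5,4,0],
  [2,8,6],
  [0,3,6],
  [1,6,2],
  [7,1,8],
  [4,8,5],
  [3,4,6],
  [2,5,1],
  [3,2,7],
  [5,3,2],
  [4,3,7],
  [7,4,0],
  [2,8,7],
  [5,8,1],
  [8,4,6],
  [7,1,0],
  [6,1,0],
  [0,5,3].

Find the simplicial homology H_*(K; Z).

We work with the vertex ordering 0 < 1 < 2 < 3 < 4 < 5 < 6 < 7 < 8. The simplices of K, each written with vertices in increasing order, are:

  0-simplices (9): [0], [1], [2], [3], [4], [5], [6], [7], [8]
  1-simplices (27): (27 of them)
  2-simplices (18): [0,1,6], [0,1,7], [0,3,5], [0,3,6], [0,4,5], [0,4,7], [1,2,5], [1,2,6], [1,5,8], [1,7,8], [2,3,5], [2,3,7], [2,6,8], [2,7,8], [3,4,6], [3,4,7], [4,5,8], [4,6,8]

Hence C_0 ≅ Z^9, C_1 ≅ Z^27, C_2 ≅ Z^18.

Boundary ∂_1: C_1 → C_0 is given by ∂[p,q] = [q] − [p].
As a 9×27 matrix over Z this has rank 8, with invariant factors (1,1,1,1,1,1,1,1).

The boundary map ∂_2: C_2 → C_1 maps a triangle to the signed sum of its edges. For instance
  ∂[1,2,6] = [2,6] − [1,6] + [1,2],
  ∂[0,1,7] = [1,7] − [0,7] + [0,1].
This gives a 27×18 integer matrix of rank 18; reducing to Smith normal form yields diagonal entries (1,1,1,1,1,1,1,1,1,1,1,1,1,1,1,1,1,2).

Now H_k = ker ∂_k / im ∂_{k+1}, so:

  H_0: rank C_0 − rank ∂_1 = 9 − 8 = 1, and the invariant factors of ∂_1 are all 1, so H_0 = Z.
  H_1: rank ker ∂_1 − rank ∂_2 = (27 − 8) − 18 = 1, and ∂_2 has invariant factor 2 > 1, so H_1 = Z ⊕ Z/2.
  H_2: rank ker ∂_2 − rank ∂_3 = (18 − 18) − 0 = 0, and there is no ∂_3, so H_2 = 0.

H_0 = Z,  H_1 = Z ⊕ Z/2,  H_2 = 0.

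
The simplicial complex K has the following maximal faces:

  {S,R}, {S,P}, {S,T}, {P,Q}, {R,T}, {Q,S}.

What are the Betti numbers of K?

b_0 = 1, b_1 = 2.

We work with the vertex ordering P < Q < R < S < T. The simplices of K, each written with vertices in increasing order, are:

  0-simplices (5): P, Q, R, S, T
  1-simplices (6): PQ, PS, QS, RS, RT, ST

Hence C_0 ≅ Z^5, C_1 ≅ Z^6.

The boundary map ∂_1: C_1 → C_0 maps an edge to its endpoints' difference, ∂[p,q] = q − p. For instance
  ∂ST = T − S.
The resulting 5×6 matrix has rank 4, and its Smith normal form has invariant factors (1,1,1,1).

Reading off H_k = ker ∂_k / im ∂_{k+1}:

  H_0: rank C_0 − rank ∂_1 = 5 − 4 = 1, and the invariant factors of ∂_1 are all 1, so H_0 = Z.
  H_1: rank ker ∂_1 − rank ∂_2 = (6 − 4) − 0 = 2, and there is no ∂_2, so H_1 = Z^2.

Hence the Betti numbers are b_0 = 1, b_1 = 2.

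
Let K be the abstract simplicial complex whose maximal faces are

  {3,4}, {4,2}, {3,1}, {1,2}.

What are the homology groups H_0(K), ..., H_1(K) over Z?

H_0 ≅ Z,  H_1 ≅ Z.

K has 4 vertices, 4 edges.
rank ∂_0 = 0, rank ∂_1 = 3 ⇒ b_0 = 4 − 0 − 3 = 1; all invariant factors of ∂_1 are 1 so no torsion. So H_0 = Z.
rank ∂_1 = 3, rank ∂_2 = 0 ⇒ b_1 = 4 − 3 − 0 = 1. So H_1 = Z.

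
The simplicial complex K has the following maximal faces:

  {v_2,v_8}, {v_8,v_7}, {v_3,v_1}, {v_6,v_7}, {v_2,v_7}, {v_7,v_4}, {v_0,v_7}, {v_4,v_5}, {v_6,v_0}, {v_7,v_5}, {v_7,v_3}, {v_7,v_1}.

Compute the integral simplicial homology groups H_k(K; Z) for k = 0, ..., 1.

Fix the vertex order v_0 < v_1 < v_2 < v_3 < v_4 < v_5 < v_6 < v_7 < v_8 and write every simplex with vertices in increasing order. Then dim K = 1 and the simplices of K are:

  0-simplices (9): [v_0], [v_1], [v_2], [v_3], [v_4], [v_5], [v_6], [v_7], [v_8]
  1-simplices (12): [v_0,v_6], [v_0,v_7], [v_1,v_3], [v_1,v_7], [v_2,v_7], [v_2,v_8], [v_3,v_7], [v_4,v_5], [v_4,v_7], [v_5,v_7], [v_6,v_7], [v_7,v_8]

giving chain groups C_0 ≅ Z^9, C_1 ≅ Z^12.

The boundary map ∂_1: C_1 → C_0 sends each edge [p,q] (with p < q) to q − p. For instance
  ∂[v_4,v_7] = [v_7] − [v_4].
This gives a 9×12 integer matrix of rank 8; reducing to Smith normal form yields diagonal entries (1,1,1,1,1,1,1,1).

Now H_k = ker ∂_k / im ∂_{k+1}, so:

  H_0: rank C_0 − rank ∂_1 = 9 − 8 = 1, and the invariant factors of ∂_1 are all 1, so H_0 = Z.
  H_1: rank ker ∂_1 − rank ∂_2 = (12 − 8) − 0 = 4, and there is no ∂_2, so H_1 = Z^4.

As a check, the Euler characteristic is 9 − 12 = -3, which agrees with 1 − 4 = -3.

H_0 ≅ Z,  H_1 ≅ Z^4.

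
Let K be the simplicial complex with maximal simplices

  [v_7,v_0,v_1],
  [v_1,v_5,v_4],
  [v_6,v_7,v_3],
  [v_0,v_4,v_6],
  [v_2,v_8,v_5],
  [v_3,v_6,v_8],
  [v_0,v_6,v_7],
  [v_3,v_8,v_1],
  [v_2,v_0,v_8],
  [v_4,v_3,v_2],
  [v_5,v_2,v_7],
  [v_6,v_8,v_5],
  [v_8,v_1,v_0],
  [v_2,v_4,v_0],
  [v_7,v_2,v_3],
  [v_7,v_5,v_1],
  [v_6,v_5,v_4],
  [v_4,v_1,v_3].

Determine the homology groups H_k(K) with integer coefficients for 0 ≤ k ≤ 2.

H_0 = Z,  H_1 = Z^2,  H_2 = Z.

We work with the vertex ordering v_0 < v_1 < v_2 < v_3 < v_4 < v_5 < v_6 < v_7 < v_8. The simplices of K, each written with vertices in increasing order, are:

  0-simplices (9): [v_0], [v_1], [v_2], [v_3], [v_4], [v_5], [v_6], [v_7], [v_8]
  1-simplices (27): (27 of them)
  2-simplices (18): (18 of them)

giving chain groups C_0 ≅ Z^9, C_1 ≅ Z^27, C_2 ≅ Z^18.

Boundary ∂_1: C_1 → C_0 sends each edge [p,q] (with p < q) to q − p. For instance
  ∂[v_1,v_3] = [v_3] − [v_1].
This gives a 9×27 integer matrix of rank 8; reducing to Smith normal form yields diagonal entries (1,1,1,1,1,1,1,1).

Boundary ∂_2: C_2 → C_1 acts by ∂[p,q,r] = [q,r] − [p,r] + [p,q]. For instance
  ∂[v_2,v_5,v_7] = [v_5,v_7] − [v_2,v_7] + [v_2,v_5],
  ∂[v_1,v_3,v_4] = [v_3,v_4] − [v_1,v_4] + [v_1,v_3].
As a 27×18 matrix over Z this has rank 17, with invariant factors (1,1,1,1,1,1,1,1,1,1,1,1,1,1,1,1,1).

Computing H_k = (kernel of ∂_k) / (image of ∂_{k+1}):

  H_0: rank C_0 − rank ∂_1 = 9 − 8 = 1, and the invariant factors of ∂_1 are all 1, so H_0 = Z.
  H_1: rank ker ∂_1 − rank ∂_2 = (27 − 8) − 17 = 2, and the invariant factors of ∂_2 are all 1, so H_1 = Z^2.
  H_2: rank ker ∂_2 − rank ∂_3 = (18 − 17) − 0 = 1, and there is no ∂_3, so H_2 = Z.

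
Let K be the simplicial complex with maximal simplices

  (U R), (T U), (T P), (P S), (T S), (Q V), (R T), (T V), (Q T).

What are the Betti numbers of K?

b_0 = 1, b_1 = 3.

Take the total order P < Q < R < S < T < U < V on the vertex set. Then K (dimension 1) consists of the simplices:

  0-simplices (7): P, Q, R, S, T, U, V
  1-simplices (9): PS, PT, QT, QV, RT, RU, ST, TU, TV

so the chain groups are C_0 ≅ Z^7, C_1 ≅ Z^9.

The boundary map ∂_1: C_1 → C_0 sends each edge [p,q] (with p < q) to q − p. For instance
  ∂RT = T − R.
The 7×9 boundary matrix has rank 6 and Smith normal form diag(1,1,1,1,1,1).

Reading off H_k = ker ∂_k / im ∂_{k+1}:

  H_0: rank C_0 − rank ∂_1 = 7 − 6 = 1, and the invariant factors of ∂_1 are all 1, so H_0 = Z.
  H_1: rank ker ∂_1 − rank ∂_2 = (9 − 6) − 0 = 3, and there is no ∂_2, so H_1 = Z^3.

Hence the Betti numbers are b_0 = 1, b_1 = 3.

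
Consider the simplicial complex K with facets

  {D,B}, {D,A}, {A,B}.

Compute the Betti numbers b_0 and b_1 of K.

We work with the vertex ordering A < B < D. The simplices of K, each written with vertices in increasing order, are:

  0-simplices (3): A, B, D
  1-simplices (3): AB, AD, BD

Hence C_0 ≅ Z^3, C_1 ≅ Z^3.

The boundary map ∂_1: C_1 → C_0 sends each edge [p,q] (with p < q) to q − p.
This gives a 3×3 integer matrix of rank 2; reducing to Smith normal form yields diagonal entries (1,1).

Reading off H_k = ker ∂_k / im ∂_{k+1}:

  H_0: rank C_0 − rank ∂_1 = 3 − 2 = 1, and the invariant factors of ∂_1 are all 1, so H_0 = Z.
  H_1: rank ker ∂_1 − rank ∂_2 = (3 − 2) − 0 = 1, and there is no ∂_2, so H_1 = Z.

(K is a triangulation of the circle S^1.)

Hence the Betti numbers are b_0 = 1, b_1 = 1.

b_0 = 1, b_1 = 1.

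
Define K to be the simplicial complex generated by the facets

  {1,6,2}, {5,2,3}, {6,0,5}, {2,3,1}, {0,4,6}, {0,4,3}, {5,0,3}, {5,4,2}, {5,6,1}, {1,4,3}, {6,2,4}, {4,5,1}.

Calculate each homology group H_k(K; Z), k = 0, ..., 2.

H_0 = Z,  H_1 = Z/2,  H_2 = 0.

Fix the vertex order 0 < 1 < 2 < 3 < 4 < 5 < 6 and write every simplex with vertices in increasing order. Then dim K = 2 and the simplices of K are:

  0-simplices (7): [0], [1], [2], [3], [4], [5], [6]
  1-simplices (18): [0,3], [0,4], [0,5], [0,6], [1,2], [1,3], [1,4], [1,5], [1,6], [2,3], [2,4], [2,5], [2,6], [3,4], [3,5], [4,5], [4,6], [5,6]
  2-simplices (12): [0,3,4], [0,3,5], [0,4,6], [0,5,6], [1,2,3], [1,2,6], [1,3,4], [1,4,5], [1,5,6], [2,3,5], [2,4,5], [2,4,6]

Hence C_0 ≅ Z^7, C_1 ≅ Z^18, C_2 ≅ Z^12.

Boundary ∂_1: C_1 → C_0 maps an edge to its endpoints' difference, ∂[p,q] = q − p. For instance
  ∂[5,6] = [6] − [5].
The 7×18 boundary matrix has rank 6 and Smith normal form diag(1,1,1,1,1,1).

∂_2: C_2 → C_1 sends each 2-simplex [p,q,r] to [q,r] − [p,r] + [p,q]. For instance
  ∂[0,4,6] = [4,6] − [0,6] + [0,4],
  ∂[1,3,4] = [3,4] − [1,4] + [1,3].
As a 18×12 matrix over Z this has rank 12, with invariant factors (1,1,1,1,1,1,1,1,1,1,1,2).

Reading off H_k = ker ∂_k / im ∂_{k+1}:

  H_0: rank C_0 − rank ∂_1 = 7 − 6 = 1, and the invariant factors of ∂_1 are all 1, so H_0 = Z.
  H_1: rank ker ∂_1 − rank ∂_2 = (18 − 6) − 12 = 0, and ∂_2 has invariant factor 2 > 1, so H_1 = Z/2.
  H_2: rank ker ∂_2 − rank ∂_3 = (12 − 12) − 0 = 0, and there is no ∂_3, so H_2 = 0.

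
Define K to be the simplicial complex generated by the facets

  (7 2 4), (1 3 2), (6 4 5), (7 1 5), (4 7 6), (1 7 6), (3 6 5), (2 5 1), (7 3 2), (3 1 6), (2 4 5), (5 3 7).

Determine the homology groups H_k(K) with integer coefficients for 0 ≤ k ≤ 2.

Fix the vertex order 1 < 2 < 3 < 4 < 5 < 6 < 7 and write every simplex with vertices in increasing order. Then dim K = 2 and the simplices of K are:

  0-simplices (7): [1], [2], [3], [4], [5], [6], [7]
  1-simplices (18): [1,2], [1,3], [1,5], [1,6], [1,7], [2,3], [2,4], [2,5], [2,7], [3,5], [3,6], [3,7], [4,5], [4,6], [4,7], [5,6], [5,7], [6,7]
  2-simplices (12): [1,2,3], [1,2,5], [1,3,6], [1,5,7], [1,6,7], [2,3,7], [2,4,5], [2,4,7], [3,5,6], [3,5,7], [4,5,6], [4,6,7]

giving chain groups C_0 ≅ Z^7, C_1 ≅ Z^18, C_2 ≅ Z^12.

Boundary ∂_1: C_1 → C_0 maps an edge to its endpoints' difference, ∂[p,q] = q − p.
As a 7×18 matrix over Z this has rank 6, with invariant factors (1,1,1,1,1,1).

Boundary ∂_2: C_2 → C_1 sends each 2-simplex [p,q,r] to [q,r] − [p,r] + [p,q]. For instance
  ∂[1,2,5] = [2,5] − [1,5] + [1,2],
  ∂[4,6,7] = [6,7] − [4,7] + [4,6].
The 18×12 boundary matrix has rank 12 and Smith normal form diag(1,1,1,1,1,1,1,1,1,1,1,2).

From H_k ≅ ker(∂_k) / im(∂_{k+1}) we obtain:

  H_0: rank C_0 − rank ∂_1 = 7 − 6 = 1, and the invariant factors of ∂_1 are all 1, so H_0 = Z.
  H_1: rank ker ∂_1 − rank ∂_2 = (18 − 6) − 12 = 0, and ∂_2 has invariant factor 2 > 1, so H_1 = Z/2.
  H_2: rank ker ∂_2 − rank ∂_3 = (12 − 12) − 0 = 0, and there is no ∂_3, so H_2 = 0.

H_0 = Z,  H_1 = Z/2,  H_2 = 0.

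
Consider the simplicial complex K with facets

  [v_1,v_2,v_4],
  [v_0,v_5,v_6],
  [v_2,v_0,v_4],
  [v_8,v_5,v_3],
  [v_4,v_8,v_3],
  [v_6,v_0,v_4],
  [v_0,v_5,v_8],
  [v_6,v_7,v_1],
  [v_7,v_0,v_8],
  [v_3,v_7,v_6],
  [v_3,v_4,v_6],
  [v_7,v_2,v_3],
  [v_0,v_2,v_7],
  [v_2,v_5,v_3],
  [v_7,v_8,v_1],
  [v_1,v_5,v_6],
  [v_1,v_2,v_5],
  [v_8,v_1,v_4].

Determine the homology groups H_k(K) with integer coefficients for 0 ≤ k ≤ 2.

Take the total order v_0 < v_1 < v_2 < v_3 < v_4 < v_5 < v_6 < v_7 < v_8 on the vertex set. Then K (dimension 2) consists of the simplices:

  0-simplices (9): [v_0], [v_1], [v_2], [v_3], [v_4], [v_5], [v_6], [v_7], [v_8]
  1-simplices (27): (27 of them)
  2-simplices (18): (18 of them)

so the chain groups are C_0 ≅ Z^9, C_1 ≅ Z^27, C_2 ≅ Z^18.

Boundary ∂_1: C_1 → C_0 maps an edge to its endpoints' difference, ∂[p,q] = q − p.
As a 9×27 matrix over Z this has rank 8, with invariant factors (1,1,1,1,1,1,1,1).

The boundary map ∂_2: C_2 → C_1 maps a triangle to the signed sum of its edges. For instance
  ∂[v_1,v_2,v_4] = [v_2,v_4] − [v_1,v_4] + [v_1,v_2],
  ∂[v_3,v_4,v_6] = [v_4,v_6] − [v_3,v_6] + [v_3,v_4].
The 27×18 boundary matrix has rank 17 and Smith normal form diag(1,1,1,1,1,1,1,1,1,1,1,1,1,1,1,1,1).

Reading off H_k = ker ∂_k / im ∂_{k+1}:

  H_0: rank C_0 − rank ∂_1 = 9 − 8 = 1, and the invariant factors of ∂_1 are all 1, so H_0 ≅ Z.
  H_1: rank ker ∂_1 − rank ∂_2 = (27 − 8) − 17 = 2, and the invariant factors of ∂_2 are all 1, so H_1 ≅ Z^2.
  H_2: rank ker ∂_2 − rank ∂_3 = (18 − 17) − 0 = 1, and there is no ∂_3, so H_2 ≅ Z.

H_0 ≅ Z,  H_1 ≅ Z^2,  H_2 ≅ Z.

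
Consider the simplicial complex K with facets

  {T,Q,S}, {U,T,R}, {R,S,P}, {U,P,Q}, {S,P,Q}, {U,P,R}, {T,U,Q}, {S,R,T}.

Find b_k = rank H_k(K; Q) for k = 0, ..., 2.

Order the vertices as P < Q < R < S < T < U. Listing each simplex with vertices in this order, K has dimension 2 with simplices:

  0-simplices (6): P, Q, R, S, T, U
  1-simplices (12): PQ, PR, PS, PU, QS, QT, QU, RS, RT, RU, ST, TU
  2-simplices (8): PQS, PQU, PRS, PRU, QST, QTU, RST, RTU

giving chain groups C_0 ≅ Z^6, C_1 ≅ Z^12, C_2 ≅ Z^8.

Boundary ∂_1: C_1 → C_0 maps an edge to its endpoints' difference, ∂[p,q] = q − p.
As a 6×12 matrix over Z this has rank 5, with invariant factors (1,1,1,1,1).

Boundary ∂_2: C_2 → C_1 acts by ∂[p,q,r] = [q,r] − [p,r] + [p,q]. For instance
  ∂RTU = TU − RU + RT,
  ∂PQU = QU − PU + PQ.
The resulting 12×8 matrix has rank 7, and its Smith normal form has invariant factors (1,1,1,1,1,1,1).

From H_k ≅ ker(∂_k) / im(∂_{k+1}) we obtain:

  H_0: rank C_0 − rank ∂_1 = 6 − 5 = 1, and the invariant factors of ∂_1 are all 1, so H_0 ≅ Z.
  H_1: rank ker ∂_1 − rank ∂_2 = (12 − 5) − 7 = 0, and the invariant factors of ∂_2 are all 1, so H_1 ≅ 0.
  H_2: rank ker ∂_2 − rank ∂_3 = (8 − 7) − 0 = 1, and there is no ∂_3, so H_2 ≅ Z.

Hence the Betti numbers are b_0 = 1, b_1 = 0, b_2 = 1.

b_0 = 1, b_1 = 0, b_2 = 1.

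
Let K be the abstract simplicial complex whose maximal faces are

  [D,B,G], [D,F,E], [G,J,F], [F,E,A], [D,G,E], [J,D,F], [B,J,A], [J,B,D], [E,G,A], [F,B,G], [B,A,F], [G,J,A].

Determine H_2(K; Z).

Take the total order A < B < D < E < F < G < J on the vertex set. Then K (dimension 2) consists of the simplices:

  0-simplices (7): A, B, D, E, F, G, J
  1-simplices (18): AB, AE, AF, AG, AJ, BD, BF, BG, BJ, DE, DF, DG, DJ, EF, EG, FG, FJ, GJ
  2-simplices (12): ABF, ABJ, AEF, AEG, AGJ, BDG, BDJ, BFG, DEF, DEG, DFJ, FGJ

giving chain groups C_0 ≅ Z^7, C_1 ≅ Z^18, C_2 ≅ Z^12.

The boundary map ∂_1: C_1 → C_0 sends each edge [p,q] (with p < q) to q − p. For instance
  ∂EF = F − E.
The 7×18 boundary matrix has rank 6 and Smith normal form diag(1,1,1,1,1,1).

The boundary map ∂_2: C_2 → C_1 sends each 2-simplex [p,q,r] to [q,r] − [p,r] + [p,q]. For instance
  ∂AGJ = GJ − AJ + AG,
  ∂ABF = BF − AF + AB.
As a 18×12 matrix over Z this has rank 12, with invariant factors (1,1,1,1,1,1,1,1,1,1,1,2).

Now H_k = ker ∂_k / im ∂_{k+1}, so:

  H_2: rank ker ∂_2 − rank ∂_3 = (12 − 12) − 0 = 0, and there is no ∂_3, so H_2 = 0.

H_2 = 0.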